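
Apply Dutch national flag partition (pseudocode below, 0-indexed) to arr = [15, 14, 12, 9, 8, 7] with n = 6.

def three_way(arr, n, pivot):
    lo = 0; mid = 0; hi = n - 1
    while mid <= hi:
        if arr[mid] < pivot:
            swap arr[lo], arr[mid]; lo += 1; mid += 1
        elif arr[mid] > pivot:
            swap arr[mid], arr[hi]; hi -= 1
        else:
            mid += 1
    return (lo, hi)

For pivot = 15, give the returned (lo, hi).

lo=0 mid=0 hi=5
15=15: mid=1
14<15: swap(0,1), lo=1 mid=2 ⇒ [14, 15, 12, 9, 8, 7]
12<15: swap(1,2), lo=2 mid=3 ⇒ [14, 12, 15, 9, 8, 7]
9<15: swap(2,3), lo=3 mid=4 ⇒ [14, 12, 9, 15, 8, 7]
8<15: swap(3,4), lo=4 mid=5 ⇒ [14, 12, 9, 8, 15, 7]
7<15: swap(4,5), lo=5 mid=6 ⇒ [14, 12, 9, 8, 7, 15]
done. lo=5 hi=5; arr=[14, 12, 9, 8, 7, 15]

(5, 5)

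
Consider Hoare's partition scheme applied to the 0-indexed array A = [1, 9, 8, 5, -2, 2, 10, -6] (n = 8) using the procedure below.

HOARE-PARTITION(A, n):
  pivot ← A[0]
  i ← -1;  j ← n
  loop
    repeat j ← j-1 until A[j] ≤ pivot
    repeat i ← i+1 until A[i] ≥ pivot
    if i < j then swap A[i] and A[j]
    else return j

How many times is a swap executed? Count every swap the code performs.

2

pivot = A[0] = 1; i = -1, j = 8
j→7 (A[7]=-6≤1), i→0 (A[0]=1≥1); i<j, swap → [-6, 9, 8, 5, -2, 2, 10, 1]
j→4 (A[4]=-2≤1), i→1 (A[1]=9≥1); i<j, swap → [-6, -2, 8, 5, 9, 2, 10, 1]
j→1, i→2; i≥j, return j=1. A = [-6, -2, 8, 5, 9, 2, 10, 1]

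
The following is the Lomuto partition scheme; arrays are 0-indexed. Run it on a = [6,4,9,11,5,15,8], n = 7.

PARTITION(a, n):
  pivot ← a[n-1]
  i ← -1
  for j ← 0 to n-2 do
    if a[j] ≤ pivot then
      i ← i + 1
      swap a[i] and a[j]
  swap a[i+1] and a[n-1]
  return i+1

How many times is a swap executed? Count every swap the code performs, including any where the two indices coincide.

4

pivot = a[6] = 8; i = -1
j=0: a[0]=6 ≤ 8 → i=0, swap a[0],a[0] (no change) → [6,4,9,11,5,15,8]
j=1: a[1]=4 ≤ 8 → i=1, swap a[1],a[1] (no change) → [6,4,9,11,5,15,8]
j=2: a[2]=9 > 8 → no swap
j=3: a[3]=11 > 8 → no swap
j=4: a[4]=5 ≤ 8 → i=2, swap a[2],a[4] → [6,4,5,11,9,15,8]
j=5: a[5]=15 > 8 → no swap
final swap a[3],a[6] → [6,4,5,8,9,15,11]; return 3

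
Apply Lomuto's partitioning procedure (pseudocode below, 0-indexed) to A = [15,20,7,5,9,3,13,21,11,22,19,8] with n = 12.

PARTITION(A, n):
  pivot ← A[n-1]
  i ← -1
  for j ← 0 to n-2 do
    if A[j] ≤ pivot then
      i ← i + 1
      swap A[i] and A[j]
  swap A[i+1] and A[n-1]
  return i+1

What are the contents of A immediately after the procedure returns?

pivot = A[11] = 8; i = -1
j=0: A[0]=15 > 8 → no swap
j=1: A[1]=20 > 8 → no swap
j=2: A[2]=7 ≤ 8 → i=0, swap A[0],A[2] → [7,20,15,5,9,3,13,21,11,22,19,8]
j=3: A[3]=5 ≤ 8 → i=1, swap A[1],A[3] → [7,5,15,20,9,3,13,21,11,22,19,8]
j=4: A[4]=9 > 8 → no swap
j=5: A[5]=3 ≤ 8 → i=2, swap A[2],A[5] → [7,5,3,20,9,15,13,21,11,22,19,8]
j=6: A[6]=13 > 8 → no swap
j=7: A[7]=21 > 8 → no swap
j=8: A[8]=11 > 8 → no swap
j=9: A[9]=22 > 8 → no swap
j=10: A[10]=19 > 8 → no swap
final swap A[3],A[11] → [7,5,3,8,9,15,13,21,11,22,19,20]; return 3

[7,5,3,8,9,15,13,21,11,22,19,20]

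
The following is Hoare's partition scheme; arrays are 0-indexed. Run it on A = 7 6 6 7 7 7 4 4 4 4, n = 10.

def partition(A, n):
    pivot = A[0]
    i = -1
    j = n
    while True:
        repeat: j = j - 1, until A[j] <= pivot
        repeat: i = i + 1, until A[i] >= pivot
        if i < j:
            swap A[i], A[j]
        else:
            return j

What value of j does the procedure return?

pivot = A[0] = 7; i = -1, j = 10
j→9 (A[9]=4≤7), i→0 (A[0]=7≥7); i<j, swap → 4 6 6 7 7 7 4 4 4 7
j→8 (A[8]=4≤7), i→3 (A[3]=7≥7); i<j, swap → 4 6 6 4 7 7 4 4 7 7
j→7 (A[7]=4≤7), i→4 (A[4]=7≥7); i<j, swap → 4 6 6 4 4 7 4 7 7 7
j→6 (A[6]=4≤7), i→5 (A[5]=7≥7); i<j, swap → 4 6 6 4 4 4 7 7 7 7
j→5, i→6; i≥j, return j=5. A = 4 6 6 4 4 4 7 7 7 7

5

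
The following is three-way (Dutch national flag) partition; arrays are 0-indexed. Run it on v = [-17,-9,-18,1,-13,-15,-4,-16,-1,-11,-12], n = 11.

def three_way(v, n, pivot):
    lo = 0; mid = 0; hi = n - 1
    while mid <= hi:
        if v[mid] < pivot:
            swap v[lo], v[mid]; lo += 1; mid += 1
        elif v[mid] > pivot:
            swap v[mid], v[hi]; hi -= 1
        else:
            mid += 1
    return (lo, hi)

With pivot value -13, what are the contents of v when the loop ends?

[-17,-16,-18,-15,-13,-4,1,-1,-11,-12,-9]

lo=0 mid=0 hi=10
-17<-13: swap(0,0), lo=1 mid=1 ⇒ [-17,-9,-18,1,-13,-15,-4,-16,-1,-11,-12]
-9>-13: swap(1,10), hi=9 ⇒ [-17,-12,-18,1,-13,-15,-4,-16,-1,-11,-9]
-12>-13: swap(1,9), hi=8 ⇒ [-17,-11,-18,1,-13,-15,-4,-16,-1,-12,-9]
-11>-13: swap(1,8), hi=7 ⇒ [-17,-1,-18,1,-13,-15,-4,-16,-11,-12,-9]
-1>-13: swap(1,7), hi=6 ⇒ [-17,-16,-18,1,-13,-15,-4,-1,-11,-12,-9]
-16<-13: swap(1,1), lo=2 mid=2 ⇒ [-17,-16,-18,1,-13,-15,-4,-1,-11,-12,-9]
-18<-13: swap(2,2), lo=3 mid=3 ⇒ [-17,-16,-18,1,-13,-15,-4,-1,-11,-12,-9]
1>-13: swap(3,6), hi=5 ⇒ [-17,-16,-18,-4,-13,-15,1,-1,-11,-12,-9]
-4>-13: swap(3,5), hi=4 ⇒ [-17,-16,-18,-15,-13,-4,1,-1,-11,-12,-9]
-15<-13: swap(3,3), lo=4 mid=4 ⇒ [-17,-16,-18,-15,-13,-4,1,-1,-11,-12,-9]
-13=-13: mid=5
done. lo=4 hi=4; v=[-17,-16,-18,-15,-13,-4,1,-1,-11,-12,-9]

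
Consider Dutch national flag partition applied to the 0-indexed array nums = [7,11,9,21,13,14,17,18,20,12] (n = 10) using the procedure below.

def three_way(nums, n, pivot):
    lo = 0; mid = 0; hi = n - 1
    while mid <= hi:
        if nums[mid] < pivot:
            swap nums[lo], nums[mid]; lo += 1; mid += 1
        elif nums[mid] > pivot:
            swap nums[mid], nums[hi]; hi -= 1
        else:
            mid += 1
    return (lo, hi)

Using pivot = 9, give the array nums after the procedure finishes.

[7,9,21,13,14,17,18,20,12,11]

pivot = 9; lo=0, mid=0, hi=9
nums[mid]=7<9: swap nums[0],nums[0]; lo=1,mid=1 → [7,11,9,21,13,14,17,18,20,12]
nums[mid]=11>9: swap nums[1],nums[9]; hi=8 → [7,12,9,21,13,14,17,18,20,11]
nums[mid]=12>9: swap nums[1],nums[8]; hi=7 → [7,20,9,21,13,14,17,18,12,11]
nums[mid]=20>9: swap nums[1],nums[7]; hi=6 → [7,18,9,21,13,14,17,20,12,11]
nums[mid]=18>9: swap nums[1],nums[6]; hi=5 → [7,17,9,21,13,14,18,20,12,11]
nums[mid]=17>9: swap nums[1],nums[5]; hi=4 → [7,14,9,21,13,17,18,20,12,11]
nums[mid]=14>9: swap nums[1],nums[4]; hi=3 → [7,13,9,21,14,17,18,20,12,11]
nums[mid]=13>9: swap nums[1],nums[3]; hi=2 → [7,21,9,13,14,17,18,20,12,11]
nums[mid]=21>9: swap nums[1],nums[2]; hi=1 → [7,9,21,13,14,17,18,20,12,11]
nums[mid]=9=9: mid=2
end: lo=1, hi=1; nums = [7,9,21,13,14,17,18,20,12,11]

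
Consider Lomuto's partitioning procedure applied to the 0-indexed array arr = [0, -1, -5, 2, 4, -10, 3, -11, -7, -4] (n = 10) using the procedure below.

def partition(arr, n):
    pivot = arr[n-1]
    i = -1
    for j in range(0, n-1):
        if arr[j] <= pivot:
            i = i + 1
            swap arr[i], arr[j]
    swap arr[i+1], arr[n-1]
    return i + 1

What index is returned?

pivot=-4, i=-1
j=0: 0>-4, skip
j=1: -1>-4, skip
j=2: -5≤-4, i=0, swap(0,2) ⇒ [-5, -1, 0, 2, 4, -10, 3, -11, -7, -4]
j=3: 2>-4, skip
j=4: 4>-4, skip
j=5: -10≤-4, i=1, swap(1,5) ⇒ [-5, -10, 0, 2, 4, -1, 3, -11, -7, -4]
j=6: 3>-4, skip
j=7: -11≤-4, i=2, swap(2,7) ⇒ [-5, -10, -11, 2, 4, -1, 3, 0, -7, -4]
j=8: -7≤-4, i=3, swap(3,8) ⇒ [-5, -10, -11, -7, 4, -1, 3, 0, 2, -4]
swap(4,9) ⇒ [-5, -10, -11, -7, -4, -1, 3, 0, 2, 4]; return 4

4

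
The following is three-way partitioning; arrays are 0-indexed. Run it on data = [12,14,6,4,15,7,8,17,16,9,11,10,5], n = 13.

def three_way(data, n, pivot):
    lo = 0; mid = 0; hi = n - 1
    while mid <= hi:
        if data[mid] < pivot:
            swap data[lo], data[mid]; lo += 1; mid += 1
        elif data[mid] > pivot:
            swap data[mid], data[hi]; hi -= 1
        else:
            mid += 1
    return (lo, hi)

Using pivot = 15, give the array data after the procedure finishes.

[12,14,6,4,7,8,5,10,9,11,15,16,17]

lo=0 mid=0 hi=12
12<15: swap(0,0), lo=1 mid=1 ⇒ [12,14,6,4,15,7,8,17,16,9,11,10,5]
14<15: swap(1,1), lo=2 mid=2 ⇒ [12,14,6,4,15,7,8,17,16,9,11,10,5]
6<15: swap(2,2), lo=3 mid=3 ⇒ [12,14,6,4,15,7,8,17,16,9,11,10,5]
4<15: swap(3,3), lo=4 mid=4 ⇒ [12,14,6,4,15,7,8,17,16,9,11,10,5]
15=15: mid=5
7<15: swap(4,5), lo=5 mid=6 ⇒ [12,14,6,4,7,15,8,17,16,9,11,10,5]
8<15: swap(5,6), lo=6 mid=7 ⇒ [12,14,6,4,7,8,15,17,16,9,11,10,5]
17>15: swap(7,12), hi=11 ⇒ [12,14,6,4,7,8,15,5,16,9,11,10,17]
5<15: swap(6,7), lo=7 mid=8 ⇒ [12,14,6,4,7,8,5,15,16,9,11,10,17]
16>15: swap(8,11), hi=10 ⇒ [12,14,6,4,7,8,5,15,10,9,11,16,17]
10<15: swap(7,8), lo=8 mid=9 ⇒ [12,14,6,4,7,8,5,10,15,9,11,16,17]
9<15: swap(8,9), lo=9 mid=10 ⇒ [12,14,6,4,7,8,5,10,9,15,11,16,17]
11<15: swap(9,10), lo=10 mid=11 ⇒ [12,14,6,4,7,8,5,10,9,11,15,16,17]
done. lo=10 hi=10; data=[12,14,6,4,7,8,5,10,9,11,15,16,17]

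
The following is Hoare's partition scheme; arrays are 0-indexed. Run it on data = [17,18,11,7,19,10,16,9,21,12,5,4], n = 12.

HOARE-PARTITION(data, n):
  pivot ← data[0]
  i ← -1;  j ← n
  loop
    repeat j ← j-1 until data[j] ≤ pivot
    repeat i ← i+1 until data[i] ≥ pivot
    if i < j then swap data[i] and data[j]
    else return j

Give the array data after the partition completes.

[4,5,11,7,12,10,16,9,21,19,18,17]

pivot = data[0] = 17; i = -1, j = 12
j→11 (data[11]=4≤17), i→0 (data[0]=17≥17); i<j, swap → [4,18,11,7,19,10,16,9,21,12,5,17]
j→10 (data[10]=5≤17), i→1 (data[1]=18≥17); i<j, swap → [4,5,11,7,19,10,16,9,21,12,18,17]
j→9 (data[9]=12≤17), i→4 (data[4]=19≥17); i<j, swap → [4,5,11,7,12,10,16,9,21,19,18,17]
j→7, i→8; i≥j, return j=7. data = [4,5,11,7,12,10,16,9,21,19,18,17]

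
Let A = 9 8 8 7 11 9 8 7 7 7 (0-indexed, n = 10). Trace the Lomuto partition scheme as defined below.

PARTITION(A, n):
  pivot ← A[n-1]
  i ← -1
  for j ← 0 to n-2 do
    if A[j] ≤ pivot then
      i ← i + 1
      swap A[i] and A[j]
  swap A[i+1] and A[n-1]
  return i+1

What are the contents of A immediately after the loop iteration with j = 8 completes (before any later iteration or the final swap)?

pivot = A[9] = 7; i = -1
j=0: A[0]=9 > 7 → no swap
j=1: A[1]=8 > 7 → no swap
j=2: A[2]=8 > 7 → no swap
j=3: A[3]=7 ≤ 7 → i=0, swap A[0],A[3] → 7 8 8 9 11 9 8 7 7 7
j=4: A[4]=11 > 7 → no swap
j=5: A[5]=9 > 7 → no swap
j=6: A[6]=8 > 7 → no swap
j=7: A[7]=7 ≤ 7 → i=1, swap A[1],A[7] → 7 7 8 9 11 9 8 8 7 7
j=8: A[8]=7 ≤ 7 → i=2, swap A[2],A[8] → 7 7 7 9 11 9 8 8 8 7
(after j=8) A = 7 7 7 9 11 9 8 8 8 7

7 7 7 9 11 9 8 8 8 7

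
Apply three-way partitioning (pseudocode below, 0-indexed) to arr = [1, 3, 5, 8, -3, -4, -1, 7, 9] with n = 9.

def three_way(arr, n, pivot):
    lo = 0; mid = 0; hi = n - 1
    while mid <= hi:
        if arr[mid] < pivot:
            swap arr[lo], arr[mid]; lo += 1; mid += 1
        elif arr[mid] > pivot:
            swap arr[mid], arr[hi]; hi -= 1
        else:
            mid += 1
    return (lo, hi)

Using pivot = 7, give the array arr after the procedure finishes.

[1, 3, 5, -3, -4, -1, 7, 9, 8]

pivot = 7; lo=0, mid=0, hi=8
arr[mid]=1<7: swap arr[0],arr[0]; lo=1,mid=1 → [1, 3, 5, 8, -3, -4, -1, 7, 9]
arr[mid]=3<7: swap arr[1],arr[1]; lo=2,mid=2 → [1, 3, 5, 8, -3, -4, -1, 7, 9]
arr[mid]=5<7: swap arr[2],arr[2]; lo=3,mid=3 → [1, 3, 5, 8, -3, -4, -1, 7, 9]
arr[mid]=8>7: swap arr[3],arr[8]; hi=7 → [1, 3, 5, 9, -3, -4, -1, 7, 8]
arr[mid]=9>7: swap arr[3],arr[7]; hi=6 → [1, 3, 5, 7, -3, -4, -1, 9, 8]
arr[mid]=7=7: mid=4
arr[mid]=-3<7: swap arr[3],arr[4]; lo=4,mid=5 → [1, 3, 5, -3, 7, -4, -1, 9, 8]
arr[mid]=-4<7: swap arr[4],arr[5]; lo=5,mid=6 → [1, 3, 5, -3, -4, 7, -1, 9, 8]
arr[mid]=-1<7: swap arr[5],arr[6]; lo=6,mid=7 → [1, 3, 5, -3, -4, -1, 7, 9, 8]
end: lo=6, hi=6; arr = [1, 3, 5, -3, -4, -1, 7, 9, 8]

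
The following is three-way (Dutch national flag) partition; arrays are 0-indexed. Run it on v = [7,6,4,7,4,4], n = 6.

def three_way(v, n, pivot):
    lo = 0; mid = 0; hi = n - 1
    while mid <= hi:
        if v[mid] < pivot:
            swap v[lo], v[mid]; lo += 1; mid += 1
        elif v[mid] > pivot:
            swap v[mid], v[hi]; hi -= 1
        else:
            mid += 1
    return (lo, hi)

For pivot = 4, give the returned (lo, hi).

lo=0 mid=0 hi=5
7>4: swap(0,5), hi=4 ⇒ [4,6,4,7,4,7]
4=4: mid=1
6>4: swap(1,4), hi=3 ⇒ [4,4,4,7,6,7]
4=4: mid=2
4=4: mid=3
7>4: swap(3,3), hi=2 ⇒ [4,4,4,7,6,7]
done. lo=0 hi=2; v=[4,4,4,7,6,7]

(0, 2)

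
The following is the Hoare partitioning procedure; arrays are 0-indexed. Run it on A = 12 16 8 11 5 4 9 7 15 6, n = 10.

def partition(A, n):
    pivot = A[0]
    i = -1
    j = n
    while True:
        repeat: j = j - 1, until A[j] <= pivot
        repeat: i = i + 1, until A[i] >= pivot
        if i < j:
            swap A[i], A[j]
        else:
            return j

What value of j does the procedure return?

6

pivot=12
j stops at 9 (6), i stops at 0 (12); swap ⇒ 6 16 8 11 5 4 9 7 15 12
j stops at 7 (7), i stops at 1 (16); swap ⇒ 6 7 8 11 5 4 9 16 15 12
j stops at 6, i stops at 7; i≥j ⇒ return 6. A=6 7 8 11 5 4 9 16 15 12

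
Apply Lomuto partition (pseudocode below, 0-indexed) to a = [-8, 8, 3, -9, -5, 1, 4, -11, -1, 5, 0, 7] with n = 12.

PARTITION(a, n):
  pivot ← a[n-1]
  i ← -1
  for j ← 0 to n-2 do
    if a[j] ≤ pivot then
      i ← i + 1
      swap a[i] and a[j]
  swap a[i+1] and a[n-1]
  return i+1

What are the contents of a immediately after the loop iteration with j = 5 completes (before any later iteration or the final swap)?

[-8, 3, -9, -5, 1, 8, 4, -11, -1, 5, 0, 7]

pivot=7, i=-1
j=0: -8≤7, i=0, swap(0,0) ⇒ [-8, 8, 3, -9, -5, 1, 4, -11, -1, 5, 0, 7]
j=1: 8>7, skip
j=2: 3≤7, i=1, swap(1,2) ⇒ [-8, 3, 8, -9, -5, 1, 4, -11, -1, 5, 0, 7]
j=3: -9≤7, i=2, swap(2,3) ⇒ [-8, 3, -9, 8, -5, 1, 4, -11, -1, 5, 0, 7]
j=4: -5≤7, i=3, swap(3,4) ⇒ [-8, 3, -9, -5, 8, 1, 4, -11, -1, 5, 0, 7]
j=5: 1≤7, i=4, swap(4,5) ⇒ [-8, 3, -9, -5, 1, 8, 4, -11, -1, 5, 0, 7]
(after j=5) a = [-8, 3, -9, -5, 1, 8, 4, -11, -1, 5, 0, 7]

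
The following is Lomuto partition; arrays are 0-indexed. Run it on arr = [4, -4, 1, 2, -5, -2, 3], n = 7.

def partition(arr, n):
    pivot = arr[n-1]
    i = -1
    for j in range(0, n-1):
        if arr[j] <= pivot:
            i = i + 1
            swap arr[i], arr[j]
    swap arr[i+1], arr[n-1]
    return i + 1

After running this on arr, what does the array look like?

pivot=3, i=-1
j=0: 4>3, skip
j=1: -4≤3, i=0, swap(0,1) ⇒ [-4, 4, 1, 2, -5, -2, 3]
j=2: 1≤3, i=1, swap(1,2) ⇒ [-4, 1, 4, 2, -5, -2, 3]
j=3: 2≤3, i=2, swap(2,3) ⇒ [-4, 1, 2, 4, -5, -2, 3]
j=4: -5≤3, i=3, swap(3,4) ⇒ [-4, 1, 2, -5, 4, -2, 3]
j=5: -2≤3, i=4, swap(4,5) ⇒ [-4, 1, 2, -5, -2, 4, 3]
swap(5,6) ⇒ [-4, 1, 2, -5, -2, 3, 4]; return 5

[-4, 1, 2, -5, -2, 3, 4]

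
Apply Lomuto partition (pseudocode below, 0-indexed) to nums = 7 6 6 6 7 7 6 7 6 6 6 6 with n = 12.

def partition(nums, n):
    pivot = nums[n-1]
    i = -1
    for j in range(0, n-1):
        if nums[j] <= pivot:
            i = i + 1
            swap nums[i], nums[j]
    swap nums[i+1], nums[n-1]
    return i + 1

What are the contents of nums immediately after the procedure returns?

6 6 6 6 6 6 6 6 7 7 7 7

pivot = nums[11] = 6; i = -1
j=0: nums[0]=7 > 6 → no swap
j=1: nums[1]=6 ≤ 6 → i=0, swap nums[0],nums[1] → 6 7 6 6 7 7 6 7 6 6 6 6
j=2: nums[2]=6 ≤ 6 → i=1, swap nums[1],nums[2] → 6 6 7 6 7 7 6 7 6 6 6 6
j=3: nums[3]=6 ≤ 6 → i=2, swap nums[2],nums[3] → 6 6 6 7 7 7 6 7 6 6 6 6
j=4: nums[4]=7 > 6 → no swap
j=5: nums[5]=7 > 6 → no swap
j=6: nums[6]=6 ≤ 6 → i=3, swap nums[3],nums[6] → 6 6 6 6 7 7 7 7 6 6 6 6
j=7: nums[7]=7 > 6 → no swap
j=8: nums[8]=6 ≤ 6 → i=4, swap nums[4],nums[8] → 6 6 6 6 6 7 7 7 7 6 6 6
j=9: nums[9]=6 ≤ 6 → i=5, swap nums[5],nums[9] → 6 6 6 6 6 6 7 7 7 7 6 6
j=10: nums[10]=6 ≤ 6 → i=6, swap nums[6],nums[10] → 6 6 6 6 6 6 6 7 7 7 7 6
final swap nums[7],nums[11] → 6 6 6 6 6 6 6 6 7 7 7 7; return 7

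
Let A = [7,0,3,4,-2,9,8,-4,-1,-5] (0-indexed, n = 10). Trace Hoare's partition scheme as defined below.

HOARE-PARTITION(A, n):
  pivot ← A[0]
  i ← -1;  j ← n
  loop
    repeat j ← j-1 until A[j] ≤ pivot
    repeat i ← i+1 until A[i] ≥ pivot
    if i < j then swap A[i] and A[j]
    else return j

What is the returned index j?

6

pivot = A[0] = 7; i = -1, j = 10
j→9 (A[9]=-5≤7), i→0 (A[0]=7≥7); i<j, swap → [-5,0,3,4,-2,9,8,-4,-1,7]
j→8 (A[8]=-1≤7), i→5 (A[5]=9≥7); i<j, swap → [-5,0,3,4,-2,-1,8,-4,9,7]
j→7 (A[7]=-4≤7), i→6 (A[6]=8≥7); i<j, swap → [-5,0,3,4,-2,-1,-4,8,9,7]
j→6, i→7; i≥j, return j=6. A = [-5,0,3,4,-2,-1,-4,8,9,7]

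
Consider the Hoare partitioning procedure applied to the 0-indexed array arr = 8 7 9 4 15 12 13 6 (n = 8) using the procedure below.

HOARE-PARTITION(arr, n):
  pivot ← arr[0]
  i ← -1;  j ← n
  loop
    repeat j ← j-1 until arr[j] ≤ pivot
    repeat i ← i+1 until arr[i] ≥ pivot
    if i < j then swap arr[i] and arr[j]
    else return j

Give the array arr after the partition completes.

pivot=8
j stops at 7 (6), i stops at 0 (8); swap ⇒ 6 7 9 4 15 12 13 8
j stops at 3 (4), i stops at 2 (9); swap ⇒ 6 7 4 9 15 12 13 8
j stops at 2, i stops at 3; i≥j ⇒ return 2. arr=6 7 4 9 15 12 13 8

6 7 4 9 15 12 13 8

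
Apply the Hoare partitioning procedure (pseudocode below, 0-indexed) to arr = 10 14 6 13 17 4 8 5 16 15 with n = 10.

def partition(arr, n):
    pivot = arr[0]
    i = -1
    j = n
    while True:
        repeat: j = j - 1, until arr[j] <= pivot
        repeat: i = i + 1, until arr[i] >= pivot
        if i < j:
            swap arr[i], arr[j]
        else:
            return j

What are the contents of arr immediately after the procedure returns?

pivot=10
j stops at 7 (5), i stops at 0 (10); swap ⇒ 5 14 6 13 17 4 8 10 16 15
j stops at 6 (8), i stops at 1 (14); swap ⇒ 5 8 6 13 17 4 14 10 16 15
j stops at 5 (4), i stops at 3 (13); swap ⇒ 5 8 6 4 17 13 14 10 16 15
j stops at 3, i stops at 4; i≥j ⇒ return 3. arr=5 8 6 4 17 13 14 10 16 15

5 8 6 4 17 13 14 10 16 15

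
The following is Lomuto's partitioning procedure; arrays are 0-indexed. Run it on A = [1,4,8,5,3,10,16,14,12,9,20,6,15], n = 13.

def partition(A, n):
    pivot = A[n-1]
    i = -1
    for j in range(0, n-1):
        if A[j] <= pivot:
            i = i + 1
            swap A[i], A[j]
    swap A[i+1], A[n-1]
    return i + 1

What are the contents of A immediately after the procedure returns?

pivot=15, i=-1
j=0: 1≤15, i=0, swap(0,0) ⇒ [1,4,8,5,3,10,16,14,12,9,20,6,15]
j=1: 4≤15, i=1, swap(1,1) ⇒ [1,4,8,5,3,10,16,14,12,9,20,6,15]
j=2: 8≤15, i=2, swap(2,2) ⇒ [1,4,8,5,3,10,16,14,12,9,20,6,15]
j=3: 5≤15, i=3, swap(3,3) ⇒ [1,4,8,5,3,10,16,14,12,9,20,6,15]
j=4: 3≤15, i=4, swap(4,4) ⇒ [1,4,8,5,3,10,16,14,12,9,20,6,15]
j=5: 10≤15, i=5, swap(5,5) ⇒ [1,4,8,5,3,10,16,14,12,9,20,6,15]
j=6: 16>15, skip
j=7: 14≤15, i=6, swap(6,7) ⇒ [1,4,8,5,3,10,14,16,12,9,20,6,15]
j=8: 12≤15, i=7, swap(7,8) ⇒ [1,4,8,5,3,10,14,12,16,9,20,6,15]
j=9: 9≤15, i=8, swap(8,9) ⇒ [1,4,8,5,3,10,14,12,9,16,20,6,15]
j=10: 20>15, skip
j=11: 6≤15, i=9, swap(9,11) ⇒ [1,4,8,5,3,10,14,12,9,6,20,16,15]
swap(10,12) ⇒ [1,4,8,5,3,10,14,12,9,6,15,16,20]; return 10

[1,4,8,5,3,10,14,12,9,6,15,16,20]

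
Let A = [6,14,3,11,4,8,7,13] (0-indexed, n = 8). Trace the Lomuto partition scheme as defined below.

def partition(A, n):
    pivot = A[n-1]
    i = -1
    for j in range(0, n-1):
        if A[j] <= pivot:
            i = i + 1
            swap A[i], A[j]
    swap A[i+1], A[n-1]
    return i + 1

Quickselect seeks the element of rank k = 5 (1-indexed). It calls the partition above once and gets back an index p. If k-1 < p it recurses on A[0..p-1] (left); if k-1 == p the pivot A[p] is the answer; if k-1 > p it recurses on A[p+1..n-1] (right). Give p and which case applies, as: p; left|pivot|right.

6; left

pivot = A[7] = 13; i = -1
j=0: A[0]=6 ≤ 13 → i=0, swap A[0],A[0] (no change) → [6,14,3,11,4,8,7,13]
j=1: A[1]=14 > 13 → no swap
j=2: A[2]=3 ≤ 13 → i=1, swap A[1],A[2] → [6,3,14,11,4,8,7,13]
j=3: A[3]=11 ≤ 13 → i=2, swap A[2],A[3] → [6,3,11,14,4,8,7,13]
j=4: A[4]=4 ≤ 13 → i=3, swap A[3],A[4] → [6,3,11,4,14,8,7,13]
j=5: A[5]=8 ≤ 13 → i=4, swap A[4],A[5] → [6,3,11,4,8,14,7,13]
j=6: A[6]=7 ≤ 13 → i=5, swap A[5],A[6] → [6,3,11,4,8,7,14,13]
final swap A[6],A[7] → [6,3,11,4,8,7,13,14]; return 6
p = 6; k-1 = 4 < 6 ⇒ left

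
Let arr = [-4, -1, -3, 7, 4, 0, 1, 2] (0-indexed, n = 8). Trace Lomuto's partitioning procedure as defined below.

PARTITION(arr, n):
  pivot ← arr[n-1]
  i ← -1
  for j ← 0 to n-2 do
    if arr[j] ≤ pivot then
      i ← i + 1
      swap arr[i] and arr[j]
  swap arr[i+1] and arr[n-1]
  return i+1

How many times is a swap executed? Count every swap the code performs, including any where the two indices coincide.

pivot = arr[7] = 2; i = -1
j=0: arr[0]=-4 ≤ 2 → i=0, swap arr[0],arr[0] (no change) → [-4, -1, -3, 7, 4, 0, 1, 2]
j=1: arr[1]=-1 ≤ 2 → i=1, swap arr[1],arr[1] (no change) → [-4, -1, -3, 7, 4, 0, 1, 2]
j=2: arr[2]=-3 ≤ 2 → i=2, swap arr[2],arr[2] (no change) → [-4, -1, -3, 7, 4, 0, 1, 2]
j=3: arr[3]=7 > 2 → no swap
j=4: arr[4]=4 > 2 → no swap
j=5: arr[5]=0 ≤ 2 → i=3, swap arr[3],arr[5] → [-4, -1, -3, 0, 4, 7, 1, 2]
j=6: arr[6]=1 ≤ 2 → i=4, swap arr[4],arr[6] → [-4, -1, -3, 0, 1, 7, 4, 2]
final swap arr[5],arr[7] → [-4, -1, -3, 0, 1, 2, 4, 7]; return 5

6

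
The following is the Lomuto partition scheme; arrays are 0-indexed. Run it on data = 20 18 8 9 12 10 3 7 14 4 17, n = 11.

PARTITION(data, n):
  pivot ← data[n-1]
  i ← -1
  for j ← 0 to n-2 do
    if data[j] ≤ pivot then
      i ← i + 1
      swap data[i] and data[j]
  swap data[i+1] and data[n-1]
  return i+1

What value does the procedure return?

pivot = data[10] = 17; i = -1
j=0: data[0]=20 > 17 → no swap
j=1: data[1]=18 > 17 → no swap
j=2: data[2]=8 ≤ 17 → i=0, swap data[0],data[2] → 8 18 20 9 12 10 3 7 14 4 17
j=3: data[3]=9 ≤ 17 → i=1, swap data[1],data[3] → 8 9 20 18 12 10 3 7 14 4 17
j=4: data[4]=12 ≤ 17 → i=2, swap data[2],data[4] → 8 9 12 18 20 10 3 7 14 4 17
j=5: data[5]=10 ≤ 17 → i=3, swap data[3],data[5] → 8 9 12 10 20 18 3 7 14 4 17
j=6: data[6]=3 ≤ 17 → i=4, swap data[4],data[6] → 8 9 12 10 3 18 20 7 14 4 17
j=7: data[7]=7 ≤ 17 → i=5, swap data[5],data[7] → 8 9 12 10 3 7 20 18 14 4 17
j=8: data[8]=14 ≤ 17 → i=6, swap data[6],data[8] → 8 9 12 10 3 7 14 18 20 4 17
j=9: data[9]=4 ≤ 17 → i=7, swap data[7],data[9] → 8 9 12 10 3 7 14 4 20 18 17
final swap data[8],data[10] → 8 9 12 10 3 7 14 4 17 18 20; return 8

8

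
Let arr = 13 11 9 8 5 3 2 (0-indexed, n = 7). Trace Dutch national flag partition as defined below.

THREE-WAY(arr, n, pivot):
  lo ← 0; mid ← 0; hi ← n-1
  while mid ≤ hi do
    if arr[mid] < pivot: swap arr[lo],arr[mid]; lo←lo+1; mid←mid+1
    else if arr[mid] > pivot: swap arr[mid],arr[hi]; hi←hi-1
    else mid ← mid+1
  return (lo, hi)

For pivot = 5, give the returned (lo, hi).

(2, 2)

pivot = 5; lo=0, mid=0, hi=6
arr[mid]=13>5: swap arr[0],arr[6]; hi=5 → 2 11 9 8 5 3 13
arr[mid]=2<5: swap arr[0],arr[0]; lo=1,mid=1 → 2 11 9 8 5 3 13
arr[mid]=11>5: swap arr[1],arr[5]; hi=4 → 2 3 9 8 5 11 13
arr[mid]=3<5: swap arr[1],arr[1]; lo=2,mid=2 → 2 3 9 8 5 11 13
arr[mid]=9>5: swap arr[2],arr[4]; hi=3 → 2 3 5 8 9 11 13
arr[mid]=5=5: mid=3
arr[mid]=8>5: swap arr[3],arr[3]; hi=2 → 2 3 5 8 9 11 13
end: lo=2, hi=2; arr = 2 3 5 8 9 11 13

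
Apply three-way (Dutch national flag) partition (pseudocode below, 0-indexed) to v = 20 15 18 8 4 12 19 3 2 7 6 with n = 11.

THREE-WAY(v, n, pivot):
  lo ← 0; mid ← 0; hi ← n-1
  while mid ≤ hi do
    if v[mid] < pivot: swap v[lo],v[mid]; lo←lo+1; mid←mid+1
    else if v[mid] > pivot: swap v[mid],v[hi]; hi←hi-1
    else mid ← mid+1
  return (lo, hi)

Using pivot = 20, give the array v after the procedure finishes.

15 18 8 4 12 19 3 2 7 6 20

pivot = 20; lo=0, mid=0, hi=10
v[mid]=20=20: mid=1
v[mid]=15<20: swap v[0],v[1]; lo=1,mid=2 → 15 20 18 8 4 12 19 3 2 7 6
v[mid]=18<20: swap v[1],v[2]; lo=2,mid=3 → 15 18 20 8 4 12 19 3 2 7 6
v[mid]=8<20: swap v[2],v[3]; lo=3,mid=4 → 15 18 8 20 4 12 19 3 2 7 6
v[mid]=4<20: swap v[3],v[4]; lo=4,mid=5 → 15 18 8 4 20 12 19 3 2 7 6
v[mid]=12<20: swap v[4],v[5]; lo=5,mid=6 → 15 18 8 4 12 20 19 3 2 7 6
v[mid]=19<20: swap v[5],v[6]; lo=6,mid=7 → 15 18 8 4 12 19 20 3 2 7 6
v[mid]=3<20: swap v[6],v[7]; lo=7,mid=8 → 15 18 8 4 12 19 3 20 2 7 6
v[mid]=2<20: swap v[7],v[8]; lo=8,mid=9 → 15 18 8 4 12 19 3 2 20 7 6
v[mid]=7<20: swap v[8],v[9]; lo=9,mid=10 → 15 18 8 4 12 19 3 2 7 20 6
v[mid]=6<20: swap v[9],v[10]; lo=10,mid=11 → 15 18 8 4 12 19 3 2 7 6 20
end: lo=10, hi=10; v = 15 18 8 4 12 19 3 2 7 6 20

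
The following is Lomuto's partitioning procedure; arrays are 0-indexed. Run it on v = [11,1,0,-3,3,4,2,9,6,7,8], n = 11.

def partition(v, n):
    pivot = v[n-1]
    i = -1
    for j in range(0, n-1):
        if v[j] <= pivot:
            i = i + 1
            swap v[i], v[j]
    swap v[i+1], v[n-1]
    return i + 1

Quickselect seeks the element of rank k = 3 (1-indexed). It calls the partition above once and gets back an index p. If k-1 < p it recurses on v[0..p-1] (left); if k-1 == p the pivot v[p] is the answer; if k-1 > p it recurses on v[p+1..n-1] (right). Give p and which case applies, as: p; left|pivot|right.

8; left

pivot=8, i=-1
j=0: 11>8, skip
j=1: 1≤8, i=0, swap(0,1) ⇒ [1,11,0,-3,3,4,2,9,6,7,8]
j=2: 0≤8, i=1, swap(1,2) ⇒ [1,0,11,-3,3,4,2,9,6,7,8]
j=3: -3≤8, i=2, swap(2,3) ⇒ [1,0,-3,11,3,4,2,9,6,7,8]
j=4: 3≤8, i=3, swap(3,4) ⇒ [1,0,-3,3,11,4,2,9,6,7,8]
j=5: 4≤8, i=4, swap(4,5) ⇒ [1,0,-3,3,4,11,2,9,6,7,8]
j=6: 2≤8, i=5, swap(5,6) ⇒ [1,0,-3,3,4,2,11,9,6,7,8]
j=7: 9>8, skip
j=8: 6≤8, i=6, swap(6,8) ⇒ [1,0,-3,3,4,2,6,9,11,7,8]
j=9: 7≤8, i=7, swap(7,9) ⇒ [1,0,-3,3,4,2,6,7,11,9,8]
swap(8,10) ⇒ [1,0,-3,3,4,2,6,7,8,9,11]; return 8
p = 8; k-1 = 2 < 8 ⇒ left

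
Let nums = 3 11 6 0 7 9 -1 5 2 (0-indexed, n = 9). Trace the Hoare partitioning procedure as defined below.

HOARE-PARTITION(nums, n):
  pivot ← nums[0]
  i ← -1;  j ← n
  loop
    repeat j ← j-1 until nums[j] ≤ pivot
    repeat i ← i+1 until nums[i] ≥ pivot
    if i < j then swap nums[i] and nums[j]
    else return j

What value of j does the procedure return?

pivot = nums[0] = 3; i = -1, j = 9
j→8 (nums[8]=2≤3), i→0 (nums[0]=3≥3); i<j, swap → 2 11 6 0 7 9 -1 5 3
j→6 (nums[6]=-1≤3), i→1 (nums[1]=11≥3); i<j, swap → 2 -1 6 0 7 9 11 5 3
j→3 (nums[3]=0≤3), i→2 (nums[2]=6≥3); i<j, swap → 2 -1 0 6 7 9 11 5 3
j→2, i→3; i≥j, return j=2. nums = 2 -1 0 6 7 9 11 5 3

2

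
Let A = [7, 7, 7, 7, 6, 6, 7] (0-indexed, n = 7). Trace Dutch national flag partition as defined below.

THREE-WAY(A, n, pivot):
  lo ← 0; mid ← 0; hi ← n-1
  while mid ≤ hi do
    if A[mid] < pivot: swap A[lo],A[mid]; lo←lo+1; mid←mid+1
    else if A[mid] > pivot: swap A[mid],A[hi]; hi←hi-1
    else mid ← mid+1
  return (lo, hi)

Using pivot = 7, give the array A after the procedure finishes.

[6, 6, 7, 7, 7, 7, 7]

lo=0 mid=0 hi=6
7=7: mid=1
7=7: mid=2
7=7: mid=3
7=7: mid=4
6<7: swap(0,4), lo=1 mid=5 ⇒ [6, 7, 7, 7, 7, 6, 7]
6<7: swap(1,5), lo=2 mid=6 ⇒ [6, 6, 7, 7, 7, 7, 7]
7=7: mid=7
done. lo=2 hi=6; A=[6, 6, 7, 7, 7, 7, 7]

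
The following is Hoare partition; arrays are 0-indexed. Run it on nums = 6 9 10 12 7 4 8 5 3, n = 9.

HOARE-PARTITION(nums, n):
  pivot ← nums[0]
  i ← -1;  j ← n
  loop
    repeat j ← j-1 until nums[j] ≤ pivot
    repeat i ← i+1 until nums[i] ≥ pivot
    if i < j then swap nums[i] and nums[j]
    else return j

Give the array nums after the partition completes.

pivot = nums[0] = 6; i = -1, j = 9
j→8 (nums[8]=3≤6), i→0 (nums[0]=6≥6); i<j, swap → 3 9 10 12 7 4 8 5 6
j→7 (nums[7]=5≤6), i→1 (nums[1]=9≥6); i<j, swap → 3 5 10 12 7 4 8 9 6
j→5 (nums[5]=4≤6), i→2 (nums[2]=10≥6); i<j, swap → 3 5 4 12 7 10 8 9 6
j→2, i→3; i≥j, return j=2. nums = 3 5 4 12 7 10 8 9 6

3 5 4 12 7 10 8 9 6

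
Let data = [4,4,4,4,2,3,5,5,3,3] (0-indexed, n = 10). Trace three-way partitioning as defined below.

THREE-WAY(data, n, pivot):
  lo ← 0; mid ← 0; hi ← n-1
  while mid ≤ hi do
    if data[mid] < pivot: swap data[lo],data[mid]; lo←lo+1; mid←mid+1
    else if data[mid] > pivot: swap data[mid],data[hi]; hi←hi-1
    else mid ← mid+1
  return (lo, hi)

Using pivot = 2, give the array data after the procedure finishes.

pivot = 2; lo=0, mid=0, hi=9
data[mid]=4>2: swap data[0],data[9]; hi=8 → [3,4,4,4,2,3,5,5,3,4]
data[mid]=3>2: swap data[0],data[8]; hi=7 → [3,4,4,4,2,3,5,5,3,4]
data[mid]=3>2: swap data[0],data[7]; hi=6 → [5,4,4,4,2,3,5,3,3,4]
data[mid]=5>2: swap data[0],data[6]; hi=5 → [5,4,4,4,2,3,5,3,3,4]
data[mid]=5>2: swap data[0],data[5]; hi=4 → [3,4,4,4,2,5,5,3,3,4]
data[mid]=3>2: swap data[0],data[4]; hi=3 → [2,4,4,4,3,5,5,3,3,4]
data[mid]=2=2: mid=1
data[mid]=4>2: swap data[1],data[3]; hi=2 → [2,4,4,4,3,5,5,3,3,4]
data[mid]=4>2: swap data[1],data[2]; hi=1 → [2,4,4,4,3,5,5,3,3,4]
data[mid]=4>2: swap data[1],data[1]; hi=0 → [2,4,4,4,3,5,5,3,3,4]
end: lo=0, hi=0; data = [2,4,4,4,3,5,5,3,3,4]

[2,4,4,4,3,5,5,3,3,4]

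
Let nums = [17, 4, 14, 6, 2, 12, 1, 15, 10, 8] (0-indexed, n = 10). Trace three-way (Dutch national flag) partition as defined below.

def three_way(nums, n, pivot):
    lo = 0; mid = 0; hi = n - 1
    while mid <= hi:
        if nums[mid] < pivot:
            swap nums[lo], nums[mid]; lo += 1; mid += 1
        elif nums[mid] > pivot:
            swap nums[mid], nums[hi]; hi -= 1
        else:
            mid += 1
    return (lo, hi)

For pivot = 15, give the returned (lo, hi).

(8, 8)

lo=0 mid=0 hi=9
17>15: swap(0,9), hi=8 ⇒ [8, 4, 14, 6, 2, 12, 1, 15, 10, 17]
8<15: swap(0,0), lo=1 mid=1 ⇒ [8, 4, 14, 6, 2, 12, 1, 15, 10, 17]
4<15: swap(1,1), lo=2 mid=2 ⇒ [8, 4, 14, 6, 2, 12, 1, 15, 10, 17]
14<15: swap(2,2), lo=3 mid=3 ⇒ [8, 4, 14, 6, 2, 12, 1, 15, 10, 17]
6<15: swap(3,3), lo=4 mid=4 ⇒ [8, 4, 14, 6, 2, 12, 1, 15, 10, 17]
2<15: swap(4,4), lo=5 mid=5 ⇒ [8, 4, 14, 6, 2, 12, 1, 15, 10, 17]
12<15: swap(5,5), lo=6 mid=6 ⇒ [8, 4, 14, 6, 2, 12, 1, 15, 10, 17]
1<15: swap(6,6), lo=7 mid=7 ⇒ [8, 4, 14, 6, 2, 12, 1, 15, 10, 17]
15=15: mid=8
10<15: swap(7,8), lo=8 mid=9 ⇒ [8, 4, 14, 6, 2, 12, 1, 10, 15, 17]
done. lo=8 hi=8; nums=[8, 4, 14, 6, 2, 12, 1, 10, 15, 17]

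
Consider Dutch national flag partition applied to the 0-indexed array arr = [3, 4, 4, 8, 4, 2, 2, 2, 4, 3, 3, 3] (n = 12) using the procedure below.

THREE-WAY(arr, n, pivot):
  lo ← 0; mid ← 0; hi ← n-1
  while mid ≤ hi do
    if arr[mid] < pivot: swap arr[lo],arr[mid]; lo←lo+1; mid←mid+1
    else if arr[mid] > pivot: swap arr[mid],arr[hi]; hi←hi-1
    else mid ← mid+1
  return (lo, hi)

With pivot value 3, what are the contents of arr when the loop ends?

[2, 2, 2, 3, 3, 3, 3, 4, 4, 8, 4, 4]

lo=0 mid=0 hi=11
3=3: mid=1
4>3: swap(1,11), hi=10 ⇒ [3, 3, 4, 8, 4, 2, 2, 2, 4, 3, 3, 4]
3=3: mid=2
4>3: swap(2,10), hi=9 ⇒ [3, 3, 3, 8, 4, 2, 2, 2, 4, 3, 4, 4]
3=3: mid=3
8>3: swap(3,9), hi=8 ⇒ [3, 3, 3, 3, 4, 2, 2, 2, 4, 8, 4, 4]
3=3: mid=4
4>3: swap(4,8), hi=7 ⇒ [3, 3, 3, 3, 4, 2, 2, 2, 4, 8, 4, 4]
4>3: swap(4,7), hi=6 ⇒ [3, 3, 3, 3, 2, 2, 2, 4, 4, 8, 4, 4]
2<3: swap(0,4), lo=1 mid=5 ⇒ [2, 3, 3, 3, 3, 2, 2, 4, 4, 8, 4, 4]
2<3: swap(1,5), lo=2 mid=6 ⇒ [2, 2, 3, 3, 3, 3, 2, 4, 4, 8, 4, 4]
2<3: swap(2,6), lo=3 mid=7 ⇒ [2, 2, 2, 3, 3, 3, 3, 4, 4, 8, 4, 4]
done. lo=3 hi=6; arr=[2, 2, 2, 3, 3, 3, 3, 4, 4, 8, 4, 4]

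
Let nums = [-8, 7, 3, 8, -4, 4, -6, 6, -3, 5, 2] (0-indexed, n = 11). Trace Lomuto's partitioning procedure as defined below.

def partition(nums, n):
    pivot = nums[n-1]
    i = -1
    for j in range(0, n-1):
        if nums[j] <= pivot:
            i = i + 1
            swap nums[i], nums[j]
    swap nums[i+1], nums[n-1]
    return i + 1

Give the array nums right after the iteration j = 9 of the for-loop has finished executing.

[-8, -4, -6, -3, 7, 4, 3, 6, 8, 5, 2]

pivot=2, i=-1
j=0: -8≤2, i=0, swap(0,0) ⇒ [-8, 7, 3, 8, -4, 4, -6, 6, -3, 5, 2]
j=1: 7>2, skip
j=2: 3>2, skip
j=3: 8>2, skip
j=4: -4≤2, i=1, swap(1,4) ⇒ [-8, -4, 3, 8, 7, 4, -6, 6, -3, 5, 2]
j=5: 4>2, skip
j=6: -6≤2, i=2, swap(2,6) ⇒ [-8, -4, -6, 8, 7, 4, 3, 6, -3, 5, 2]
j=7: 6>2, skip
j=8: -3≤2, i=3, swap(3,8) ⇒ [-8, -4, -6, -3, 7, 4, 3, 6, 8, 5, 2]
j=9: 5>2, skip
(after j=9) nums = [-8, -4, -6, -3, 7, 4, 3, 6, 8, 5, 2]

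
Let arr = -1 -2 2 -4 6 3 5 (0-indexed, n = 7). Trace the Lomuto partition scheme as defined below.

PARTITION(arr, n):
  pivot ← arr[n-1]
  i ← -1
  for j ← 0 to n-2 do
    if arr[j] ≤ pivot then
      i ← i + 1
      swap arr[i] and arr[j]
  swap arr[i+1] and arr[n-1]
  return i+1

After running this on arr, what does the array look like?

pivot = arr[6] = 5; i = -1
j=0: arr[0]=-1 ≤ 5 → i=0, swap arr[0],arr[0] (no change) → -1 -2 2 -4 6 3 5
j=1: arr[1]=-2 ≤ 5 → i=1, swap arr[1],arr[1] (no change) → -1 -2 2 -4 6 3 5
j=2: arr[2]=2 ≤ 5 → i=2, swap arr[2],arr[2] (no change) → -1 -2 2 -4 6 3 5
j=3: arr[3]=-4 ≤ 5 → i=3, swap arr[3],arr[3] (no change) → -1 -2 2 -4 6 3 5
j=4: arr[4]=6 > 5 → no swap
j=5: arr[5]=3 ≤ 5 → i=4, swap arr[4],arr[5] → -1 -2 2 -4 3 6 5
final swap arr[5],arr[6] → -1 -2 2 -4 3 5 6; return 5

-1 -2 2 -4 3 5 6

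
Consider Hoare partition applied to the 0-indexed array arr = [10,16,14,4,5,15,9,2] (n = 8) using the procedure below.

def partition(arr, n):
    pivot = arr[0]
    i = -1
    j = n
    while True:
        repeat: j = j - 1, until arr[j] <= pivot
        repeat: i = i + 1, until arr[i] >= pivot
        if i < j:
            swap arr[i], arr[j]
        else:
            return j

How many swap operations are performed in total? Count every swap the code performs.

3

pivot = arr[0] = 10; i = -1, j = 8
j→7 (arr[7]=2≤10), i→0 (arr[0]=10≥10); i<j, swap → [2,16,14,4,5,15,9,10]
j→6 (arr[6]=9≤10), i→1 (arr[1]=16≥10); i<j, swap → [2,9,14,4,5,15,16,10]
j→4 (arr[4]=5≤10), i→2 (arr[2]=14≥10); i<j, swap → [2,9,5,4,14,15,16,10]
j→3, i→4; i≥j, return j=3. arr = [2,9,5,4,14,15,16,10]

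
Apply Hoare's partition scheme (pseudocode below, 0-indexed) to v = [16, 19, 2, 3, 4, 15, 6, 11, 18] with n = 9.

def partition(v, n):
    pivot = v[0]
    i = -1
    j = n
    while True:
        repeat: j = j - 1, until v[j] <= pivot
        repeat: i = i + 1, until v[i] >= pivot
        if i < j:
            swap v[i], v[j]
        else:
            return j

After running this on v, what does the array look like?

pivot=16
j stops at 7 (11), i stops at 0 (16); swap ⇒ [11, 19, 2, 3, 4, 15, 6, 16, 18]
j stops at 6 (6), i stops at 1 (19); swap ⇒ [11, 6, 2, 3, 4, 15, 19, 16, 18]
j stops at 5, i stops at 6; i≥j ⇒ return 5. v=[11, 6, 2, 3, 4, 15, 19, 16, 18]

[11, 6, 2, 3, 4, 15, 19, 16, 18]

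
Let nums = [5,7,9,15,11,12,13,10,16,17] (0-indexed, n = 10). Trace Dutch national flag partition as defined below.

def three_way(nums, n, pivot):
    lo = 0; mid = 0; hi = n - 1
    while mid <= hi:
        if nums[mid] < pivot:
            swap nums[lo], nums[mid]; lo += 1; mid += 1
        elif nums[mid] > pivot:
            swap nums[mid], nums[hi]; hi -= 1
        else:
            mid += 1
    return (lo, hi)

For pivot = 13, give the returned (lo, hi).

(6, 6)

lo=0 mid=0 hi=9
5<13: swap(0,0), lo=1 mid=1 ⇒ [5,7,9,15,11,12,13,10,16,17]
7<13: swap(1,1), lo=2 mid=2 ⇒ [5,7,9,15,11,12,13,10,16,17]
9<13: swap(2,2), lo=3 mid=3 ⇒ [5,7,9,15,11,12,13,10,16,17]
15>13: swap(3,9), hi=8 ⇒ [5,7,9,17,11,12,13,10,16,15]
17>13: swap(3,8), hi=7 ⇒ [5,7,9,16,11,12,13,10,17,15]
16>13: swap(3,7), hi=6 ⇒ [5,7,9,10,11,12,13,16,17,15]
10<13: swap(3,3), lo=4 mid=4 ⇒ [5,7,9,10,11,12,13,16,17,15]
11<13: swap(4,4), lo=5 mid=5 ⇒ [5,7,9,10,11,12,13,16,17,15]
12<13: swap(5,5), lo=6 mid=6 ⇒ [5,7,9,10,11,12,13,16,17,15]
13=13: mid=7
done. lo=6 hi=6; nums=[5,7,9,10,11,12,13,16,17,15]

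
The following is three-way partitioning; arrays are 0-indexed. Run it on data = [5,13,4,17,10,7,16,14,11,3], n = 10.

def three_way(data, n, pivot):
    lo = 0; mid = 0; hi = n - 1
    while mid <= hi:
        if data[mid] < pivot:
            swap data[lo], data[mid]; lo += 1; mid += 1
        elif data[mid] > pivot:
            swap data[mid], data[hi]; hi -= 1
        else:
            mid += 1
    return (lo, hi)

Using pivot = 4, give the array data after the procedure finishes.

lo=0 mid=0 hi=9
5>4: swap(0,9), hi=8 ⇒ [3,13,4,17,10,7,16,14,11,5]
3<4: swap(0,0), lo=1 mid=1 ⇒ [3,13,4,17,10,7,16,14,11,5]
13>4: swap(1,8), hi=7 ⇒ [3,11,4,17,10,7,16,14,13,5]
11>4: swap(1,7), hi=6 ⇒ [3,14,4,17,10,7,16,11,13,5]
14>4: swap(1,6), hi=5 ⇒ [3,16,4,17,10,7,14,11,13,5]
16>4: swap(1,5), hi=4 ⇒ [3,7,4,17,10,16,14,11,13,5]
7>4: swap(1,4), hi=3 ⇒ [3,10,4,17,7,16,14,11,13,5]
10>4: swap(1,3), hi=2 ⇒ [3,17,4,10,7,16,14,11,13,5]
17>4: swap(1,2), hi=1 ⇒ [3,4,17,10,7,16,14,11,13,5]
4=4: mid=2
done. lo=1 hi=1; data=[3,4,17,10,7,16,14,11,13,5]

[3,4,17,10,7,16,14,11,13,5]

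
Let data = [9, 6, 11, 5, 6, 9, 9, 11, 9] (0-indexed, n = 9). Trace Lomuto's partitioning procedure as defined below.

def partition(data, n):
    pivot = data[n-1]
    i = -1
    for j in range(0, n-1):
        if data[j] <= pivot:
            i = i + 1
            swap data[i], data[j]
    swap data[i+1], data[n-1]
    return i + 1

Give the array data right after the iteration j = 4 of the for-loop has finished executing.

[9, 6, 5, 6, 11, 9, 9, 11, 9]

pivot=9, i=-1
j=0: 9≤9, i=0, swap(0,0) ⇒ [9, 6, 11, 5, 6, 9, 9, 11, 9]
j=1: 6≤9, i=1, swap(1,1) ⇒ [9, 6, 11, 5, 6, 9, 9, 11, 9]
j=2: 11>9, skip
j=3: 5≤9, i=2, swap(2,3) ⇒ [9, 6, 5, 11, 6, 9, 9, 11, 9]
j=4: 6≤9, i=3, swap(3,4) ⇒ [9, 6, 5, 6, 11, 9, 9, 11, 9]
(after j=4) data = [9, 6, 5, 6, 11, 9, 9, 11, 9]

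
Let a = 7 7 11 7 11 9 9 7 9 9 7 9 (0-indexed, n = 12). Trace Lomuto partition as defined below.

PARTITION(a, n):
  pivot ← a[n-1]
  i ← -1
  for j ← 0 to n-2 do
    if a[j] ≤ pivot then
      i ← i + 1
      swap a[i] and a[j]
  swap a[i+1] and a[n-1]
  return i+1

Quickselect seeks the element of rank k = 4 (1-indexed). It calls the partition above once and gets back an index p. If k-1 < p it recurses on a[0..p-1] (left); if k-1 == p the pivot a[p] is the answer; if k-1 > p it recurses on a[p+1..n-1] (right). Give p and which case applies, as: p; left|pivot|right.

9; left

pivot = a[11] = 9; i = -1
j=0: a[0]=7 ≤ 9 → i=0, swap a[0],a[0] (no change) → 7 7 11 7 11 9 9 7 9 9 7 9
j=1: a[1]=7 ≤ 9 → i=1, swap a[1],a[1] (no change) → 7 7 11 7 11 9 9 7 9 9 7 9
j=2: a[2]=11 > 9 → no swap
j=3: a[3]=7 ≤ 9 → i=2, swap a[2],a[3] → 7 7 7 11 11 9 9 7 9 9 7 9
j=4: a[4]=11 > 9 → no swap
j=5: a[5]=9 ≤ 9 → i=3, swap a[3],a[5] → 7 7 7 9 11 11 9 7 9 9 7 9
j=6: a[6]=9 ≤ 9 → i=4, swap a[4],a[6] → 7 7 7 9 9 11 11 7 9 9 7 9
j=7: a[7]=7 ≤ 9 → i=5, swap a[5],a[7] → 7 7 7 9 9 7 11 11 9 9 7 9
j=8: a[8]=9 ≤ 9 → i=6, swap a[6],a[8] → 7 7 7 9 9 7 9 11 11 9 7 9
j=9: a[9]=9 ≤ 9 → i=7, swap a[7],a[9] → 7 7 7 9 9 7 9 9 11 11 7 9
j=10: a[10]=7 ≤ 9 → i=8, swap a[8],a[10] → 7 7 7 9 9 7 9 9 7 11 11 9
final swap a[9],a[11] → 7 7 7 9 9 7 9 9 7 9 11 11; return 9
p = 9; k-1 = 3 < 9 ⇒ left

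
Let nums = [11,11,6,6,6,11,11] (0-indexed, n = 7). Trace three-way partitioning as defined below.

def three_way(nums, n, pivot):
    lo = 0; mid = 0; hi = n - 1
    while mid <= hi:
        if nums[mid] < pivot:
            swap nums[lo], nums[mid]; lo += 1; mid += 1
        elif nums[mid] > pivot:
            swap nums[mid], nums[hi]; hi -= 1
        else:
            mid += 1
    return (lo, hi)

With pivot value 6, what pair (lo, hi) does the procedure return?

(0, 2)

lo=0 mid=0 hi=6
11>6: swap(0,6), hi=5 ⇒ [11,11,6,6,6,11,11]
11>6: swap(0,5), hi=4 ⇒ [11,11,6,6,6,11,11]
11>6: swap(0,4), hi=3 ⇒ [6,11,6,6,11,11,11]
6=6: mid=1
11>6: swap(1,3), hi=2 ⇒ [6,6,6,11,11,11,11]
6=6: mid=2
6=6: mid=3
done. lo=0 hi=2; nums=[6,6,6,11,11,11,11]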